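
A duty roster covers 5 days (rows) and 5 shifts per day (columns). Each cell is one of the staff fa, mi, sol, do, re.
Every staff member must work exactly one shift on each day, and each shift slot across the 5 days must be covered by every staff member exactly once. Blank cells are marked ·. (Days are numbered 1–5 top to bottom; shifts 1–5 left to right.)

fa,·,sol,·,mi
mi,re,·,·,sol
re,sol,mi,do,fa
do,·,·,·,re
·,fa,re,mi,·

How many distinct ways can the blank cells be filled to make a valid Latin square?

Day 1, shift 2: eliminating its day and shift leaves {do}.
Day 1, shift 4: eliminating its day and shift leaves {re}.
Day 2, shift 3: eliminating its day and shift leaves {fa, do}.
Day 2, shift 4: eliminating its day and shift leaves {fa}.
Day 4, shift 2: eliminating its day and shift leaves {mi}.
Day 4, shift 3: eliminating its day and shift leaves {fa}.
Day 4, shift 4: eliminating its day and shift leaves {fa, sol}.
Day 5, shift 1: eliminating its day and shift leaves {sol}.
Day 5, shift 5: eliminating its day and shift leaves {do}.
Only one assignment across all blanks avoids any day or shift repeat, giving 1 completion.

1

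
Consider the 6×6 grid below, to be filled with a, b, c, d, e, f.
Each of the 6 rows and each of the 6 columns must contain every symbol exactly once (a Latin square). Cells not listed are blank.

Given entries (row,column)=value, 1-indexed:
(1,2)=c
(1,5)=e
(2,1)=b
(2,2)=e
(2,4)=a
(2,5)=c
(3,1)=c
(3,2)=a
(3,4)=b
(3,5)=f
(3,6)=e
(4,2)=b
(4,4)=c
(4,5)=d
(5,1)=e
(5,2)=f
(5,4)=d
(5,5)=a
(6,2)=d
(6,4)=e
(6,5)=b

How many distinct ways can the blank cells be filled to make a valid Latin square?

3

Row 1, column 1: eliminating its row and column leaves {a, d, f}.
Row 1, column 3: eliminating its row and column leaves {a, b, d, f}.
Row 1, column 4: eliminating its row and column leaves {f}.
Row 1, column 6: eliminating its row and column leaves {a, b, d, f}.
Row 2, column 3: eliminating its row and column leaves {d, f}.
Row 2, column 6: eliminating its row and column leaves {d, f}.
Row 3, column 3: eliminating its row and column leaves {d}.
Row 4, column 1: eliminating its row and column leaves {a, f}.
Row 4, column 3: eliminating its row and column leaves {a, e, f}.
Row 4, column 6: eliminating its row and column leaves {a, f}.
Row 5, column 3: eliminating its row and column leaves {b, c}.
Row 5, column 6: eliminating its row and column leaves {b, c}.
Row 6, column 1: eliminating its row and column leaves {a, f}.
Row 6, column 3: eliminating its row and column leaves {a, c, f}.
Row 6, column 6: eliminating its row and column leaves {a, c, f}.
Enumerating the assignments across these blanks that avoid any row or column repeat gives 3 completions.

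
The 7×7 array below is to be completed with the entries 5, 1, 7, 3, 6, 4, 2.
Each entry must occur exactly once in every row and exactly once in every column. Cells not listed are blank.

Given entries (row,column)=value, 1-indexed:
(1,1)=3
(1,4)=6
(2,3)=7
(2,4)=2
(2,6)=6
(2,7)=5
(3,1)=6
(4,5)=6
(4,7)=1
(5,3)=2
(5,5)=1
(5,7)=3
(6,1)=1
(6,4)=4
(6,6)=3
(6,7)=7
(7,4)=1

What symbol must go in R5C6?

4

Row 2, column 1: row 2 has {5, 7, 6, 2} and column 1 has {1, 3, 6}, leaving only 4.
Row 2, column 5: row 2 has {5, 7, 6, 4, 2} and column 5 has {1, 6}, leaving only 3.
Row 2, column 2: row 2 has {5, 7, 3, 6, 4, 2} and column 2 has {}, leaving only 1.
Row 5, column 6 is narrowed to {5, 7, 4}.
If it were 5, then row 5, column 4 would be left with no valid symbol.
If it were 7, then row 5, column 4 would be left with no valid symbol.
So row 5, column 6 must be 4.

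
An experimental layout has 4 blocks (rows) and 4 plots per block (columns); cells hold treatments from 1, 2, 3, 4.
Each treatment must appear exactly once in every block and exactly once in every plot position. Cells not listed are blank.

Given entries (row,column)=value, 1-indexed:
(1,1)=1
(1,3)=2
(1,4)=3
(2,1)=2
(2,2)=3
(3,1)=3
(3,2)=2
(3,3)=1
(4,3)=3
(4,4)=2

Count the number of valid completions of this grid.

Block 1, plot 2: eliminating its block and plot leaves {4}.
Block 2, plot 3: eliminating its block and plot leaves {4}.
Block 2, plot 4: eliminating its block and plot leaves {1, 4}.
Block 3, plot 4: eliminating its block and plot leaves {4}.
Block 4, plot 1: eliminating its block and plot leaves {4}.
Block 4, plot 2: eliminating its block and plot leaves {1, 4}.
Only one assignment across all blanks avoids any block or plot repeat, giving 1 completion.

1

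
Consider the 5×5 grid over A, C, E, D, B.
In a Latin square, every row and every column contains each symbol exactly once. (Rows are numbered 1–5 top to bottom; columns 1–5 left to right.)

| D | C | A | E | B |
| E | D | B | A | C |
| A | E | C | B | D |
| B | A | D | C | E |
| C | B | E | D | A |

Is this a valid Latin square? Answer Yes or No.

Each row is a permutation of the 5 symbols, and so is each column.

Yes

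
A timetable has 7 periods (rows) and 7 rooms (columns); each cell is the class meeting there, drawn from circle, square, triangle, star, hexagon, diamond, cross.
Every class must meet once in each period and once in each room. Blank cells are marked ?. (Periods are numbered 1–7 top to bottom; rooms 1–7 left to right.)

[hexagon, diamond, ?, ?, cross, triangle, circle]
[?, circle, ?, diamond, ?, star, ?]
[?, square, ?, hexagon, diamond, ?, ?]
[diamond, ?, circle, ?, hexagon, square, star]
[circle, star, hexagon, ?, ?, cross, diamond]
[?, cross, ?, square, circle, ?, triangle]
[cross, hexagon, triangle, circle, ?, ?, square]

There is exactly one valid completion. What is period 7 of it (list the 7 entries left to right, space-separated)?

Period 7, room 5: period 7 has {circle, square, triangle, hexagon, cross} and room 5 has {circle, hexagon, diamond, cross}, leaving only star.
Period 7, room 6: period 7 has {circle, square, triangle, star, hexagon, cross} and room 6 has {square, triangle, star, cross}, leaving only diamond.
So period 7 reads: cross hexagon triangle circle star diamond square.

cross hexagon triangle circle star diamond square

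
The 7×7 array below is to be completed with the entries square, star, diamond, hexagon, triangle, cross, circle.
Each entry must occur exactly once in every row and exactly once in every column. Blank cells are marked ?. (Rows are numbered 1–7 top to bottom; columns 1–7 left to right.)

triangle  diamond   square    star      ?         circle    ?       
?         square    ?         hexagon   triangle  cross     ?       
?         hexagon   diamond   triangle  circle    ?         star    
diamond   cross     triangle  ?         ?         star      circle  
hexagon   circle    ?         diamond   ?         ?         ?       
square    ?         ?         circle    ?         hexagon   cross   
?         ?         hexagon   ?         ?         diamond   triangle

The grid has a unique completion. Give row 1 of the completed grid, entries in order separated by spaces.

Row 1, column 7: row 1 has {square, star, diamond, triangle, circle} and column 7 has {star, triangle, cross, circle}, leaving only hexagon.
Row 1, column 5: row 1 has {square, star, diamond, hexagon, triangle, circle} and column 5 has {triangle, circle}, leaving only cross.
So row 1 reads: triangle diamond square star cross circle hexagon.

triangle diamond square star cross circle hexagon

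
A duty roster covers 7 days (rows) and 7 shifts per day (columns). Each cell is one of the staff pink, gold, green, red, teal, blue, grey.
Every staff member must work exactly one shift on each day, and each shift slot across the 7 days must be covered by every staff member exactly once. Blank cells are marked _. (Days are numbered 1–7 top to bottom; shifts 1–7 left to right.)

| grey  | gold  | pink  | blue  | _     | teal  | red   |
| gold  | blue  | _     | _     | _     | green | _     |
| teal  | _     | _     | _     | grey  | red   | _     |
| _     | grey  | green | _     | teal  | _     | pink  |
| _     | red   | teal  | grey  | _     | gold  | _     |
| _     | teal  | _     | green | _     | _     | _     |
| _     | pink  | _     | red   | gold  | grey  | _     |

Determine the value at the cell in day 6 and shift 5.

Day 1, shift 5: day 1 has {pink, gold, red, teal, blue, grey} and shift 5 has {gold, teal, grey}, leaving only green.
Day 3, shift 2: day 3 has {red, teal, grey} and shift 2 has {pink, gold, red, teal, blue, grey}, leaving only green.
Day 4, shift 4: day 4 has {pink, green, teal, grey} and shift 4 has {green, red, blue, grey}, leaving only gold.
Day 3, shift 4: day 3 has {green, red, teal, grey} and shift 4 has {gold, green, red, blue, grey}, leaving only pink.
Day 2, shift 4: day 2 has {gold, green, blue} and shift 4 has {pink, gold, green, red, blue, grey}, leaving only teal.
Day 2, shift 7: day 2 has {gold, green, teal, blue} and shift 7 has {pink, red}, leaving only grey.
Day 2, shift 3: day 2 has {gold, green, teal, blue, grey} and shift 3 has {pink, green, teal}, leaving only red.
Day 2, shift 5: day 2 has {gold, green, red, teal, blue, grey} and shift 5 has {gold, green, teal, grey}, leaving only pink.
Day 4, shift 6: day 4 has {pink, gold, green, teal, grey} and shift 6 has {gold, green, red, teal, grey}, leaving only blue.
Day 4, shift 1: day 4 has {pink, gold, green, teal, blue, grey} and shift 1 has {gold, teal, grey}, leaving only red.
Day 5, shift 5: day 5 has {gold, red, teal, grey} and shift 5 has {pink, gold, green, teal, grey}, leaving only blue.
Day 6 already has {green, teal} and shift 5 already has {pink, gold, green, teal, blue, grey}, so day 6, shift 5 must be red.

red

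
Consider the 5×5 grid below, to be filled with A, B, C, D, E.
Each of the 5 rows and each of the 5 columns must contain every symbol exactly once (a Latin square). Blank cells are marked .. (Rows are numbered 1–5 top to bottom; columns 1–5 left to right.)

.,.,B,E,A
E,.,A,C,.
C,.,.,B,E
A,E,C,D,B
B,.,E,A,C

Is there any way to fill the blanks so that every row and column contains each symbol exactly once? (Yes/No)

Yes

No row or column among the givens repeats a symbol, and propagating forced cells runs into no contradiction.
One valid completion exists (for instance, D C B E A / E B A C D / C A D B E / A E C D B / B D E A C).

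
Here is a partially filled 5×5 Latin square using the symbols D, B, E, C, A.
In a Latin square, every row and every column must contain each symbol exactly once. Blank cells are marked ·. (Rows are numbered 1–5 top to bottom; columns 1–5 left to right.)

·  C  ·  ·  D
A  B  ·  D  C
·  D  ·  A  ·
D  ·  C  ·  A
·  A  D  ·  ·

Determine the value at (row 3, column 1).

Row 2, column 3: row 2 has {D, B, C, A} and column 3 has {D, C}, leaving only E.
Row 3, column 3: row 3 has {D, A} and column 3 has {D, E, C}, leaving only B.
Row 1, column 3: row 1 has {D, C} and column 3 has {D, B, E, C}, leaving only A.
Row 3, column 5: row 3 has {D, B, A} and column 5 has {D, C, A}, leaving only E.
Row 3 already has {D, B, E, A} and column 1 already has {D, A}, so row 3, column 1 must be C.

C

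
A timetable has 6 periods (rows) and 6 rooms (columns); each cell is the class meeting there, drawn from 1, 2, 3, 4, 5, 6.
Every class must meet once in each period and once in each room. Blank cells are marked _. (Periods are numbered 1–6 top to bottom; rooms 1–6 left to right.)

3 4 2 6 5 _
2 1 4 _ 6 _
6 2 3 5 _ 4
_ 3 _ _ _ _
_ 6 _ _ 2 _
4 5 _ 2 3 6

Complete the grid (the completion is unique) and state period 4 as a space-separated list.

Period 1, room 6: period 1 has {2, 3, 4, 5, 6} and room 6 has {4, 6}, leaving only 1.
Period 2, room 4: period 2 has {1, 2, 4, 6} and room 4 has {2, 5, 6}, leaving only 3.
Period 2, room 6: period 2 has {1, 2, 3, 4, 6} and room 6 has {1, 4, 6}, leaving only 5.
Period 4, room 6: period 4 has {3} and room 6 has {1, 4, 5, 6}, leaving only 2.
Period 3, room 5: period 3 has {2, 3, 4, 5, 6} and room 5 has {2, 3, 5, 6}, leaving only 1.
Period 4, room 5: period 4 has {2, 3} and room 5 has {1, 2, 3, 5, 6}, leaving only 4.
Period 4, room 4: period 4 has {2, 3, 4} and room 4 has {2, 3, 5, 6}, leaving only 1.
Period 4, room 1: period 4 has {1, 2, 3, 4} and room 1 has {2, 3, 4, 6}, leaving only 5.
Period 4, room 3: period 4 has {1, 2, 3, 4, 5} and room 3 has {2, 3, 4}, leaving only 6.
So period 4 reads: 5 3 6 1 4 2.

5 3 6 1 4 2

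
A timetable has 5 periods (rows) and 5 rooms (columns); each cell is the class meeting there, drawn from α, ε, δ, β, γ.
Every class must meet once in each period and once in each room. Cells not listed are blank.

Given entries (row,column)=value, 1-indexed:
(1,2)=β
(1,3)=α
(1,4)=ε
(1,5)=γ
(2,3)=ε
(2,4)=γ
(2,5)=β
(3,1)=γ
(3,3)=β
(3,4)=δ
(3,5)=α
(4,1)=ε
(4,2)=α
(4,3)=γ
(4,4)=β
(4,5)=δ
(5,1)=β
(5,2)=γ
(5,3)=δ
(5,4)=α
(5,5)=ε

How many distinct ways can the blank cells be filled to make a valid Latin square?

Period 1, room 1: eliminating its period and room leaves {δ}.
Period 2, room 1: eliminating its period and room leaves {α, δ}.
Period 2, room 2: eliminating its period and room leaves {δ}.
Period 3, room 2: eliminating its period and room leaves {ε}.
Only one assignment across all blanks avoids any period or room repeat, giving 1 completion.

1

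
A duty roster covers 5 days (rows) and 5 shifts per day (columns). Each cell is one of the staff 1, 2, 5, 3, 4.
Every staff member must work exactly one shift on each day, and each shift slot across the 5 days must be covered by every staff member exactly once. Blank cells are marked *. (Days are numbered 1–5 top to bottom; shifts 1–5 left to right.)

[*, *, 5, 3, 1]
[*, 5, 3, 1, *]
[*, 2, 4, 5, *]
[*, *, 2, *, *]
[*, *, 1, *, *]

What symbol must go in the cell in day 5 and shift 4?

Day 1, shift 2: day 1 has {1, 5, 3} and shift 2 has {2, 5}, leaving only 4.
Day 1, shift 1: day 1 has {1, 5, 3, 4} and shift 1 has {}, leaving only 2.
Day 2, shift 1: day 2 has {1, 5, 3} and shift 1 has {2}, leaving only 4.
Day 2, shift 5: day 2 has {1, 5, 3, 4} and shift 5 has {1}, leaving only 2.
Day 3, shift 5: day 3 has {2, 5, 4} and shift 5 has {1, 2}, leaving only 3.
Day 3, shift 1: day 3 has {2, 5, 3, 4} and shift 1 has {2, 4}, leaving only 1.
Day 4, shift 4: day 4 has {2} and shift 4 has {1, 5, 3}, leaving only 4.
Day 5 already has {1} and shift 4 already has {1, 5, 3, 4}, so day 5, shift 4 must be 2.

2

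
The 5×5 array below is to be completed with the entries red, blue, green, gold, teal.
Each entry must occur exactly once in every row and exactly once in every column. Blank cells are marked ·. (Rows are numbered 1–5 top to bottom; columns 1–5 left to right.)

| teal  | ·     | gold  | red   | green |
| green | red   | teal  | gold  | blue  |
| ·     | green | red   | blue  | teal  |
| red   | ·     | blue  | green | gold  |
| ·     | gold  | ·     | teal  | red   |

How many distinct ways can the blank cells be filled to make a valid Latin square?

Row 1, column 2: eliminating its row and column leaves {blue}.
Row 3, column 1: eliminating its row and column leaves {gold}.
Row 4, column 2: eliminating its row and column leaves {teal}.
Row 5, column 1: eliminating its row and column leaves {blue}.
Row 5, column 3: eliminating its row and column leaves {green}.
Only one assignment across all blanks avoids any row or column repeat, giving 1 completion.

1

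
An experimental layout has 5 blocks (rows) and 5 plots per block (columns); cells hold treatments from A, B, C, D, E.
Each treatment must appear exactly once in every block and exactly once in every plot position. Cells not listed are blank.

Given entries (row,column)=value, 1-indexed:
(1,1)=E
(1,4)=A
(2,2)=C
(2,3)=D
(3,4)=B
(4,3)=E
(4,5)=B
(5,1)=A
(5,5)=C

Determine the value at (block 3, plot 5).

E

Block 1, plot 5: block 1 has {A, E} and plot 5 has {B, C}, leaving only D.
Block 1, plot 2: block 1 has {A, D, E} and plot 2 has {C}, leaving only B.
Block 1, plot 3: block 1 has {A, B, D, E} and plot 3 has {D, E}, leaving only C.
Block 2, plot 1: block 2 has {C, D} and plot 1 has {A, E}, leaving only B.
Block 2, plot 4: block 2 has {B, C, D} and plot 4 has {A, B}, leaving only E.
Block 2, plot 5: block 2 has {B, C, D, E} and plot 5 has {B, C, D}, leaving only A.
Block 3 already has {B} and plot 5 already has {A, B, C, D}, so block 3, plot 5 must be E.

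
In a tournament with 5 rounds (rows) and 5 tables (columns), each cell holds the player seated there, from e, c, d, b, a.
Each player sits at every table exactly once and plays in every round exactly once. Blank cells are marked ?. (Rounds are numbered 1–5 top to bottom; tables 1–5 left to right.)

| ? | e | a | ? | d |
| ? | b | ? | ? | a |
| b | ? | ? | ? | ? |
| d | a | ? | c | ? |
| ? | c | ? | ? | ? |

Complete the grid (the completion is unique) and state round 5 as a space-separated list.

a c d e b

Round 1, table 1: round 1 has {e, d, a} and table 1 has {d, b}, leaving only c.
Round 1, table 4: round 1 has {e, c, d, a} and table 4 has {c}, leaving only b.
Round 2, table 1: round 2 has {b, a} and table 1 has {c, d, b}, leaving only e.
Round 5, table 1: round 5 has {c} and table 1 has {e, c, d, b}, leaving only a.
Round 2, table 4: round 2 has {e, b, a} and table 4 has {c, b}, leaving only d.
Round 5, table 4: round 5 has {c, a} and table 4 has {c, d, b}, leaving only e.
Round 5, table 5: round 5 has {e, c, a} and table 5 has {d, a}, leaving only b.
Round 5, table 3: round 5 has {e, c, b, a} and table 3 has {a}, leaving only d.
So round 5 reads: a c d e b.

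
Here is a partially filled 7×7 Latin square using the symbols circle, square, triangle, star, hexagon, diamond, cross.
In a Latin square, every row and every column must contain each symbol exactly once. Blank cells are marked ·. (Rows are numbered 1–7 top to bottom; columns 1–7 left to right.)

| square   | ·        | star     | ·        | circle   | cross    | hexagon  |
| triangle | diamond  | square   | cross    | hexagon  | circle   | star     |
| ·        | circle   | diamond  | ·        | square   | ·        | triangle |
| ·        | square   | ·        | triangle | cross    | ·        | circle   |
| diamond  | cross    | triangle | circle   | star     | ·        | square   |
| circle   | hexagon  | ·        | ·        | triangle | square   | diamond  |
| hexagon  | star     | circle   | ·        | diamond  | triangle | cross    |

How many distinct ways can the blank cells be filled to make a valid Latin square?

1

Row 1, column 2: eliminating its row and column leaves {triangle}.
Row 1, column 4: eliminating its row and column leaves {diamond}.
Row 3, column 1: eliminating its row and column leaves {star, cross}.
Row 3, column 4: eliminating its row and column leaves {star, hexagon}.
Row 3, column 6: eliminating its row and column leaves {star, hexagon}.
Row 4, column 1: eliminating its row and column leaves {star}.
Row 4, column 3: eliminating its row and column leaves {hexagon}.
Row 4, column 6: eliminating its row and column leaves {star, hexagon, diamond}.
Row 5, column 6: eliminating its row and column leaves {hexagon}.
Row 6, column 3: eliminating its row and column leaves {cross}.
Row 6, column 4: eliminating its row and column leaves {star}.
Row 7, column 4: eliminating its row and column leaves {square}.
Only one assignment across all blanks avoids any row or column repeat, giving 1 completion.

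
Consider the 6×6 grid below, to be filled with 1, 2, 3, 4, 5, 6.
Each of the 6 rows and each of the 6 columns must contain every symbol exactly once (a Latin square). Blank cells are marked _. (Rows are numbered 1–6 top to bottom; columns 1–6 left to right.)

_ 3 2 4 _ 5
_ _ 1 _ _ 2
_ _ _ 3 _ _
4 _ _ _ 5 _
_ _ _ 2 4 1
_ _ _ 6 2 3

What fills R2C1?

Row 2, column 4: row 2 has {1, 2} and column 4 has {2, 3, 4, 6}, leaving only 5.
Row 4, column 4: row 4 has {4, 5} and column 4 has {2, 3, 4, 5, 6}, leaving only 1.
Row 4, column 6: row 4 has {1, 4, 5} and column 6 has {1, 2, 3, 5}, leaving only 6.
Row 3, column 6: row 3 has {3} and column 6 has {1, 2, 3, 5, 6}, leaving only 4.
Row 4, column 2: row 4 has {1, 4, 5, 6} and column 2 has {3}, leaving only 2.
Row 4, column 3: row 4 has {1, 2, 4, 5, 6} and column 3 has {1, 2}, leaving only 3.
Row 2, column 1 is narrowed to {3, 6}.
If it were 3, then row 3, column 5 would be left with no valid symbol.
So row 2, column 1 must be 6.

6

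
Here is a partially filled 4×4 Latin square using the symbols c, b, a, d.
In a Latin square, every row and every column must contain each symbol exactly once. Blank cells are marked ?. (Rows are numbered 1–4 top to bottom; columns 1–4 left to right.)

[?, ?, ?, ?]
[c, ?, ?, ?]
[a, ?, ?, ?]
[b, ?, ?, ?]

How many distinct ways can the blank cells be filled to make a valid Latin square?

24

Row 1, column 1: eliminating its row and column leaves {d}.
Row 1, column 2: eliminating its row and column leaves {c, b, a, d}.
Row 1, column 3: eliminating its row and column leaves {c, b, a, d}.
Row 1, column 4: eliminating its row and column leaves {c, b, a, d}.
Row 2, column 2: eliminating its row and column leaves {b, a, d}.
Row 2, column 3: eliminating its row and column leaves {b, a, d}.
Row 2, column 4: eliminating its row and column leaves {b, a, d}.
Row 3, column 2: eliminating its row and column leaves {c, b, d}.
Row 3, column 3: eliminating its row and column leaves {c, b, d}.
Row 3, column 4: eliminating its row and column leaves {c, b, d}.
Row 4, column 2: eliminating its row and column leaves {c, a, d}.
Row 4, column 3: eliminating its row and column leaves {c, a, d}.
Row 4, column 4: eliminating its row and column leaves {c, a, d}.
Enumerating the assignments across these blanks that avoid any row or column repeat gives 24 completions.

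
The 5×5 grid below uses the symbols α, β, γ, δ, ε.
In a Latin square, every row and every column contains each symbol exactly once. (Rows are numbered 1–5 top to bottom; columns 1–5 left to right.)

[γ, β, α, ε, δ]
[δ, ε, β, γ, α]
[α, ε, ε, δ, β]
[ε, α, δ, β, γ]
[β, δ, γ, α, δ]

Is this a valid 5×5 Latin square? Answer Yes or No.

No

Row 3 contains ε twice (at columns 2 and 3); row 5 is also not a permutation.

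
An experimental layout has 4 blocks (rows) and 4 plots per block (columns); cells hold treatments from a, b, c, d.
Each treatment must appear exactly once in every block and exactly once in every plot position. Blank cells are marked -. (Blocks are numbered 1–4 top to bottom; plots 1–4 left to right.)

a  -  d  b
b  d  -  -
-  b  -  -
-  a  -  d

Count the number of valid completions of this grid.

2

Block 1, plot 2: eliminating its block and plot leaves {c}.
Block 2, plot 3: eliminating its block and plot leaves {a, c}.
Block 2, plot 4: eliminating its block and plot leaves {a, c}.
Block 3, plot 1: eliminating its block and plot leaves {c, d}.
Block 3, plot 3: eliminating its block and plot leaves {a, c}.
Block 3, plot 4: eliminating its block and plot leaves {a, c}.
Block 4, plot 1: eliminating its block and plot leaves {c}.
Block 4, plot 3: eliminating its block and plot leaves {b, c}.
Enumerating the assignments across these blanks that avoid any block or plot repeat gives 2 completions.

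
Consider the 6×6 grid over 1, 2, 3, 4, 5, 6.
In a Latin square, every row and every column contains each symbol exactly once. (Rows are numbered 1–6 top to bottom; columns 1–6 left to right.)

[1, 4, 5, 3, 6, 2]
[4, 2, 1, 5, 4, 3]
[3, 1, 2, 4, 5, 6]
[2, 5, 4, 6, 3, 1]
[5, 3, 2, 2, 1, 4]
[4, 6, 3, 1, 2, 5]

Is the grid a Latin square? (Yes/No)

Row 5 contains 2 twice (at columns 3 and 4); row 2 is also not a permutation.

No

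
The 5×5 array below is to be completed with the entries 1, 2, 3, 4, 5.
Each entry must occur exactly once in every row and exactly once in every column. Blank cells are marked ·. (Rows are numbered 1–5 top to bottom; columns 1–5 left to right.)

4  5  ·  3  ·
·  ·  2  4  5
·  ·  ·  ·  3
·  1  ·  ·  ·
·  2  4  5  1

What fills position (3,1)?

2

Row 1, column 3: row 1 has {3, 4, 5} and column 3 has {2, 4}, leaving only 1.
Row 1, column 5: row 1 has {1, 3, 4, 5} and column 5 has {1, 3, 5}, leaving only 2.
Row 2, column 2: row 2 has {2, 4, 5} and column 2 has {1, 2, 5}, leaving only 3.
Row 2, column 1: row 2 has {2, 3, 4, 5} and column 1 has {4}, leaving only 1.
Row 3, column 2: row 3 has {3} and column 2 has {1, 2, 3, 5}, leaving only 4.
Row 3, column 3: row 3 has {3, 4} and column 3 has {1, 2, 4}, leaving only 5.
Row 3 already has {3, 4, 5} and column 1 already has {1, 4}, so row 3, column 1 must be 2.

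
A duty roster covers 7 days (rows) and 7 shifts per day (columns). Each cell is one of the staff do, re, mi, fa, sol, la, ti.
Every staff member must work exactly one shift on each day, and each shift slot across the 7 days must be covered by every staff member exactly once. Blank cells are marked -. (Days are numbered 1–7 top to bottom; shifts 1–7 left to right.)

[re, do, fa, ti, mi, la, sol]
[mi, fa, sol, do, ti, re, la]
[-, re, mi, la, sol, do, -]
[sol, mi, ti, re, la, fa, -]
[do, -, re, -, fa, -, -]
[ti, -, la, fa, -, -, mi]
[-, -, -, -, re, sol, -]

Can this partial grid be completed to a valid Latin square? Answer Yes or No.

No

Day 6, shift 6: day 6 together with shift 6 already contain {do, re, mi, fa, sol, la, ti} — every symbol — so nothing can go there. The grid has no valid completion.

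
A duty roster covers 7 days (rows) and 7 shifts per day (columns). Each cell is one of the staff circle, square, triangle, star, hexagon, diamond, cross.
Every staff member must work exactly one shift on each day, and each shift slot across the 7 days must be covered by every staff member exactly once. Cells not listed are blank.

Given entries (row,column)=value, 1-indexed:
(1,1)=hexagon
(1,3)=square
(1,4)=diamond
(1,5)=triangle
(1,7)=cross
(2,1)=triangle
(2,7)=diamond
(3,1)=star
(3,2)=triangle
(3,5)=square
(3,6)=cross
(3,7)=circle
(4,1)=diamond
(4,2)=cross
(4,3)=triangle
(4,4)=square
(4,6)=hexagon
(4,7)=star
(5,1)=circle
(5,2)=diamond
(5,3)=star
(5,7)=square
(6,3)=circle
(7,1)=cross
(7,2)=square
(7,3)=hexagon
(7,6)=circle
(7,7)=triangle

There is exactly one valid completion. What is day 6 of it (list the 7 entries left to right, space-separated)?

square star circle triangle cross diamond hexagon

Day 6, shift 1: day 6 has {circle} and shift 1 has {circle, triangle, star, hexagon, diamond, cross}, leaving only square.
Day 6, shift 7: day 6 has {circle, square} and shift 7 has {circle, square, triangle, star, diamond, cross}, leaving only hexagon.
Day 6, shift 2: day 6 has {circle, square, hexagon} and shift 2 has {square, triangle, diamond, cross}, leaving only star.
Day 1, shift 2: day 1 has {square, triangle, hexagon, diamond, cross} and shift 2 has {square, triangle, star, diamond, cross}, leaving only circle.
Day 1, shift 6: day 1 has {circle, square, triangle, hexagon, diamond, cross} and shift 6 has {circle, hexagon, cross}, leaving only star.
Day 2, shift 2: day 2 has {triangle, diamond} and shift 2 has {circle, square, triangle, star, diamond, cross}, leaving only hexagon.
Day 2, shift 3: day 2 has {triangle, hexagon, diamond} and shift 3 has {circle, square, triangle, star, hexagon}, leaving only cross.
Day 2, shift 6: day 2 has {triangle, hexagon, diamond, cross} and shift 6 has {circle, star, hexagon, cross}, leaving only square.
Day 3, shift 3: day 3 has {circle, square, triangle, star, cross} and shift 3 has {circle, square, triangle, star, hexagon, cross}, leaving only diamond.
Day 3, shift 4: day 3 has {circle, square, triangle, star, diamond, cross} and shift 4 has {square, diamond}, leaving only hexagon.
Day 4, shift 5: day 4 has {square, triangle, star, hexagon, diamond, cross} and shift 5 has {square, triangle}, leaving only circle.
Day 2, shift 5: day 2 has {square, triangle, hexagon, diamond, cross} and shift 5 has {circle, square, triangle}, leaving only star.
Day 2, shift 4: day 2 has {square, triangle, star, hexagon, diamond, cross} and shift 4 has {square, hexagon, diamond}, leaving only circle.
Day 5, shift 6: day 5 has {circle, square, star, diamond} and shift 6 has {circle, square, star, hexagon, cross}, leaving only triangle.
Day 6, shift 6: day 6 has {circle, square, star, hexagon} and shift 6 has {circle, square, triangle, star, hexagon, cross}, leaving only diamond.
Day 6, shift 5: day 6 has {circle, square, star, hexagon, diamond} and shift 5 has {circle, square, triangle, star}, leaving only cross.
Day 6, shift 4: day 6 has {circle, square, star, hexagon, diamond, cross} and shift 4 has {circle, square, hexagon, diamond}, leaving only triangle.
So day 6 reads: square star circle triangle cross diamond hexagon.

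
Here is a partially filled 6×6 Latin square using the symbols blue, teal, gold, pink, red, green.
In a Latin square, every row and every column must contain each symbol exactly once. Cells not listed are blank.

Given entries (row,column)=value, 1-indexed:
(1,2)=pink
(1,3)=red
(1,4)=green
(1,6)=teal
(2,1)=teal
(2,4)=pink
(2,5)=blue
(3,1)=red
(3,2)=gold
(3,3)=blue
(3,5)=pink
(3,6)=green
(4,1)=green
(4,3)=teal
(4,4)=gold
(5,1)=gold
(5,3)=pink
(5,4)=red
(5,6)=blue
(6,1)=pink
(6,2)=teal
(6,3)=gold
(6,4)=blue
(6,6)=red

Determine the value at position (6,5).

green

Row 6 already has {blue, teal, gold, pink, red} and column 5 already has {blue, pink}, so row 6, column 5 must be green.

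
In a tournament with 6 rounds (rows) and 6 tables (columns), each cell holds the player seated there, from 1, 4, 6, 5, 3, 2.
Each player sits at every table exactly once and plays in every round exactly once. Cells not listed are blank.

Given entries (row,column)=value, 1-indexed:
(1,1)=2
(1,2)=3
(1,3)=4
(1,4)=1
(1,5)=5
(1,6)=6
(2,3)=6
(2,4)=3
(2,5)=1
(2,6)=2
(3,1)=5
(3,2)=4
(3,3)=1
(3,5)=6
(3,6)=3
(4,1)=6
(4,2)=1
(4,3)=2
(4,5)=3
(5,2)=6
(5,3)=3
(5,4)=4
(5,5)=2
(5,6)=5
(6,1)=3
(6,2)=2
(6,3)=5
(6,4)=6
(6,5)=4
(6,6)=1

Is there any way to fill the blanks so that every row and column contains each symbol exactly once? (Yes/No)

No round or table among the givens repeats a symbol, and propagating forced cells runs into no contradiction.
One valid completion exists (for instance, 2 3 4 1 5 6 / 4 5 6 3 1 2 / 5 4 1 2 6 3 / 6 1 2 5 3 4 / 1 6 3 4 2 5 / 3 2 5 6 4 1).

Yes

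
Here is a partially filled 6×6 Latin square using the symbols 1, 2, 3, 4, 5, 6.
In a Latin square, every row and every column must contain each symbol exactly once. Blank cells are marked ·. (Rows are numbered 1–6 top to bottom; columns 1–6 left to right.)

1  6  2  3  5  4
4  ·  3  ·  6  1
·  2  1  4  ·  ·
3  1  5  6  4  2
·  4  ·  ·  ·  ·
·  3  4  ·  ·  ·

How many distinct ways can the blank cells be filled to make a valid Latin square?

Row 2, column 2: eliminating its row and column leaves {5}.
Row 2, column 4: eliminating its row and column leaves {2, 5}.
Row 3, column 1: eliminating its row and column leaves {5, 6}.
Row 3, column 5: eliminating its row and column leaves {3}.
Row 3, column 6: eliminating its row and column leaves {3, 5, 6}.
Row 5, column 1: eliminating its row and column leaves {2, 5, 6}.
Row 5, column 3: eliminating its row and column leaves {6}.
Row 5, column 4: eliminating its row and column leaves {1, 2, 5}.
Row 5, column 5: eliminating its row and column leaves {1, 2, 3}.
Row 5, column 6: eliminating its row and column leaves {3, 5, 6}.
Row 6, column 1: eliminating its row and column leaves {2, 5, 6}.
Row 6, column 4: eliminating its row and column leaves {1, 2, 5}.
Row 6, column 5: eliminating its row and column leaves {1, 2}.
Row 6, column 6: eliminating its row and column leaves {5, 6}.
Enumerating the assignments across these blanks that avoid any row or column repeat gives 3 completions.

3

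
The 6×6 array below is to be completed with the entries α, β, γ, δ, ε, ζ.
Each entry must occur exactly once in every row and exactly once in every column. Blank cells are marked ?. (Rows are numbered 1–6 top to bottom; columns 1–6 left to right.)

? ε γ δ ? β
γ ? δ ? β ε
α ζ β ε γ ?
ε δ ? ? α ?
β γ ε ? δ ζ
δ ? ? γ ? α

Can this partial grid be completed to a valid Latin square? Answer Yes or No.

No

Row 1, column 1: row 1 has {β, γ, δ, ε} and column 1 has {α, β, γ, δ, ε}, so it must be ζ.
Now row 1, column 5: row 1 together with column 5 already contain {α, β, γ, δ, ε, ζ} — every symbol — so nothing can go there. The grid has no valid completion.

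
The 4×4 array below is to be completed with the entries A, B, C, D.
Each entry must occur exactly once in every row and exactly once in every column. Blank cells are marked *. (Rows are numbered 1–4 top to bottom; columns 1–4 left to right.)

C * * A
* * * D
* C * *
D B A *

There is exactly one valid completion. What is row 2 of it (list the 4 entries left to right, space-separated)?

Row 2, column 2: row 2 has {D} and column 2 has {B, C}, leaving only A.
Row 2, column 1: row 2 has {A, D} and column 1 has {C, D}, leaving only B.
Row 2, column 3: row 2 has {A, B, D} and column 3 has {A}, leaving only C.
So row 2 reads: B A C D.

B A C D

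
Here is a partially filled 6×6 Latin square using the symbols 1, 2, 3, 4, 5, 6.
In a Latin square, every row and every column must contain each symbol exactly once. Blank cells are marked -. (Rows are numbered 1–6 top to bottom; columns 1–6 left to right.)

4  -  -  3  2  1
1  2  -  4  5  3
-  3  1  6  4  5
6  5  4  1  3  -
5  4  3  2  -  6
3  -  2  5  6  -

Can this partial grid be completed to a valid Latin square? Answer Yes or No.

No row or column among the givens repeats a symbol, and propagating forced cells runs into no contradiction.
One valid completion exists (for instance, 4 6 5 3 2 1 / 1 2 6 4 5 3 / 2 3 1 6 4 5 / 6 5 4 1 3 2 / 5 4 3 2 1 6 / 3 1 2 5 6 4).

Yes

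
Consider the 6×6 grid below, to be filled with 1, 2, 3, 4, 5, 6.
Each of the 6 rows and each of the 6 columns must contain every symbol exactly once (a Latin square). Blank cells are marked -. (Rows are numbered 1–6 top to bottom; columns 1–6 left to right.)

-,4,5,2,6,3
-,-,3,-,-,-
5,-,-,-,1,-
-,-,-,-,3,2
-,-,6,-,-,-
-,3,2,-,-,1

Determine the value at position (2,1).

Row 1, column 1: row 1 has {2, 3, 4, 5, 6} and column 1 has {5}, leaving only 1.
Row 3, column 3: row 3 has {1, 5} and column 3 has {2, 3, 5, 6}, leaving only 4.
Row 3, column 6: row 3 has {1, 4, 5} and column 6 has {1, 2, 3}, leaving only 6.
Row 3, column 2: row 3 has {1, 4, 5, 6} and column 2 has {3, 4}, leaving only 2.
Row 3, column 4: row 3 has {1, 2, 4, 5, 6} and column 4 has {2}, leaving only 3.
Row 4, column 3: row 4 has {2, 3} and column 3 has {2, 3, 4, 5, 6}, leaving only 1.
Row 2, column 1 is narrowed to {2, 4, 6}.
If it were 4, then row 6, column 1 would be left with no valid symbol.
If it were 6, then row 6, column 1 would be left with no valid symbol.
So row 2, column 1 must be 2.

2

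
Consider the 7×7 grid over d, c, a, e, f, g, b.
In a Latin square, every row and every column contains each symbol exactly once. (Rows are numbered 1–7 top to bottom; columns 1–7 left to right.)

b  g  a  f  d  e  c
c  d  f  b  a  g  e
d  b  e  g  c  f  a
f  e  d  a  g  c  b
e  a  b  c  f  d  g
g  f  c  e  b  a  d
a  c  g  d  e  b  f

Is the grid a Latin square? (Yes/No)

Each row is a permutation of the 7 symbols, and so is each column.

Yes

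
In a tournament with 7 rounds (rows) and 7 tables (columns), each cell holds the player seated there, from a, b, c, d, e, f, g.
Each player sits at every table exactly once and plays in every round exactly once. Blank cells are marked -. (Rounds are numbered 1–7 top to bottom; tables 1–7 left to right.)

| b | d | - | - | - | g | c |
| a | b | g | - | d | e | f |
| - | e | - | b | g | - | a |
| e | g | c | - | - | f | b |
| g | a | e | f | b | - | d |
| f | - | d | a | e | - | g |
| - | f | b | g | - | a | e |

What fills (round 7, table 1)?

d

Round 1, table 4: round 1 has {b, c, d, g} and table 4 has {a, b, f, g}, leaving only e.
Round 2, table 4: round 2 has {a, b, d, e, f, g} and table 4 has {a, b, e, f, g}, leaving only c.
Round 3, table 3: round 3 has {a, b, e, g} and table 3 has {b, c, d, e, g}, leaving only f.
Round 1, table 3: round 1 has {b, c, d, e, g} and table 3 has {b, c, d, e, f, g}, leaving only a.
Round 1, table 5: round 1 has {a, b, c, d, e, g} and table 5 has {b, d, e, g}, leaving only f.
Round 4, table 4: round 4 has {b, c, e, f, g} and table 4 has {a, b, c, e, f, g}, leaving only d.
Round 4, table 5: round 4 has {b, c, d, e, f, g} and table 5 has {b, d, e, f, g}, leaving only a.
Round 5, table 6: round 5 has {a, b, d, e, f, g} and table 6 has {a, e, f, g}, leaving only c.
Round 3, table 6: round 3 has {a, b, e, f, g} and table 6 has {a, c, e, f, g}, leaving only d.
Round 3, table 1: round 3 has {a, b, d, e, f, g} and table 1 has {a, b, e, f, g}, leaving only c.
Round 7 already has {a, b, e, f, g} and table 1 already has {a, b, c, e, f, g}, so round 7, table 1 must be d.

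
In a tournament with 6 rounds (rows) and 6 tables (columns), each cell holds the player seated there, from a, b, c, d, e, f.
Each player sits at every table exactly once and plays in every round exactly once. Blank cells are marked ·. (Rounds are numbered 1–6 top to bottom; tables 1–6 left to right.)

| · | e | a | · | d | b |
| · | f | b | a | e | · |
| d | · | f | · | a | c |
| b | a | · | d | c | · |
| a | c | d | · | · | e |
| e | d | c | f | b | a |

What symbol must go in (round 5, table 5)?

Round 5 already has {a, c, d, e} and table 5 already has {a, b, c, d, e}, so round 5, table 5 must be f.

f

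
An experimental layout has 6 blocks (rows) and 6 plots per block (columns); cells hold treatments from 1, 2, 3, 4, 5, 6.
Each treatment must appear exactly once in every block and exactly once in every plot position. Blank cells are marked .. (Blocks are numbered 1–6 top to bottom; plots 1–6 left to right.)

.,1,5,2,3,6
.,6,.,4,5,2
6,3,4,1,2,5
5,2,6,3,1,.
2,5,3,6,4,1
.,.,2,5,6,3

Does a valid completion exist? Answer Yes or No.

No block or plot among the givens repeats a symbol, and propagating forced cells runs into no contradiction.
One valid completion exists (for instance, 4 1 5 2 3 6 / 3 6 1 4 5 2 / 6 3 4 1 2 5 / 5 2 6 3 1 4 / 2 5 3 6 4 1 / 1 4 2 5 6 3).

Yes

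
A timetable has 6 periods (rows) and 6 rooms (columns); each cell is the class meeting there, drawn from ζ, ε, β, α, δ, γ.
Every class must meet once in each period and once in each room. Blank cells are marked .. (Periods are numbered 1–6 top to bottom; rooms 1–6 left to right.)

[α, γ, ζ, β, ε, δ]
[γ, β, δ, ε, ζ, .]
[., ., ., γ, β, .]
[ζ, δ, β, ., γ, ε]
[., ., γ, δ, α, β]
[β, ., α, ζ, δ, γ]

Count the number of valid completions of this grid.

1

Period 2, room 6: eliminating its period and room leaves {α}.
Period 3, room 1: eliminating its period and room leaves {ε, δ}.
Period 3, room 2: eliminating its period and room leaves {ζ, ε, α}.
Period 3, room 3: eliminating its period and room leaves {ε}.
Period 3, room 6: eliminating its period and room leaves {ζ, α}.
Period 4, room 4: eliminating its period and room leaves {α}.
Period 5, room 1: eliminating its period and room leaves {ε}.
Period 5, room 2: eliminating its period and room leaves {ζ, ε}.
Period 6, room 2: eliminating its period and room leaves {ε}.
Only one assignment across all blanks avoids any period or room repeat, giving 1 completion.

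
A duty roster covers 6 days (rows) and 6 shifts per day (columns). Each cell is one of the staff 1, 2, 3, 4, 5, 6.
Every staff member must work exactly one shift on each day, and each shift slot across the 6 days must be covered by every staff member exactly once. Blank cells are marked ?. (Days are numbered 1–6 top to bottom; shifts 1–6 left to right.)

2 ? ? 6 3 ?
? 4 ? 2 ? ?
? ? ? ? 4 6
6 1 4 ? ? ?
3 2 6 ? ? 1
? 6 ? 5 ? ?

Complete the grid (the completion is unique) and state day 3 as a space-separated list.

5 3 2 1 4 6

Day 1, shift 2: day 1 has {2, 3, 6} and shift 2 has {1, 2, 4, 6}, leaving only 5.
Day 3, shift 2: day 3 has {4, 6} and shift 2 has {1, 2, 4, 5, 6}, leaving only 3.
Day 3, shift 4: day 3 has {3, 4, 6} and shift 4 has {2, 5, 6}, leaving only 1.
Day 3, shift 1: day 3 has {1, 3, 4, 6} and shift 1 has {2, 3, 6}, leaving only 5.
Day 3, shift 3: day 3 has {1, 3, 4, 5, 6} and shift 3 has {4, 6}, leaving only 2.
So day 3 reads: 5 3 2 1 4 6.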